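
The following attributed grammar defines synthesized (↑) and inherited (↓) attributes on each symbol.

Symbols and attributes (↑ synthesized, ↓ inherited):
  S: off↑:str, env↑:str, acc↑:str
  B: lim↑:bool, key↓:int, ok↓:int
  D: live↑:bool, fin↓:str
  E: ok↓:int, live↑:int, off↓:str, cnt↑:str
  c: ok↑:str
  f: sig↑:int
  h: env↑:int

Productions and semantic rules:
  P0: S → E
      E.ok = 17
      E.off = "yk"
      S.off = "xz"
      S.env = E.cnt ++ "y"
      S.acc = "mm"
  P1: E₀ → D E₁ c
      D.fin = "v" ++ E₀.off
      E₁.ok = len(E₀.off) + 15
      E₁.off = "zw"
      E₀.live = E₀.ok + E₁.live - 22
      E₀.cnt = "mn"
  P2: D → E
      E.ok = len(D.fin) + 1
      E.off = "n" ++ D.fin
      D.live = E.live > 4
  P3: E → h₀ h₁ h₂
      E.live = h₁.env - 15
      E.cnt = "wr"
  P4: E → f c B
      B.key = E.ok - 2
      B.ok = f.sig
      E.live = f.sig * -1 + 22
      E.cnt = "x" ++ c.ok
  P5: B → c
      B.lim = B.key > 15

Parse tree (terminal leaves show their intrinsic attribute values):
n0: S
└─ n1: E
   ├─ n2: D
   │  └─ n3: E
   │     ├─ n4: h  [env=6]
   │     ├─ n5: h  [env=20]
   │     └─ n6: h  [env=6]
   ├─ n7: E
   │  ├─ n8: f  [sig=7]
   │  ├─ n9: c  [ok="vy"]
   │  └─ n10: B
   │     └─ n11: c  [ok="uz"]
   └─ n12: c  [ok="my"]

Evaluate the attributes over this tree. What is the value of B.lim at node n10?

false

1. n1.ok = 17  [17]
2. n1.off = "yk"  ["yk"]
3. n2.fin = "vyk"  ["v" ++ E₀.off]
4. n3.ok = 4  [len(D.fin) + 1]
5. n3.off = "nvyk"  ["n" ++ D.fin]
6. n4.env = 6  [terminal]
7. n5.env = 20  [terminal]
8. n6.env = 6  [terminal]
9. n3.live = 5  [h₁.env - 15]
10. n3.cnt = "wr"  ["wr"]
11. n2.live = true  [E.live > 4]
12. n7.ok = 17  [len(E₀.off) + 15]
13. n7.off = "zw"  ["zw"]
14. n8.sig = 7  [terminal]
15. n9.ok = "vy"  [terminal]
16. n10.key = 15  [E.ok - 2]
17. n10.ok = 7  [f.sig]
18. n11.ok = "uz"  [terminal]
19. n10.lim = false  [B.key > 15]
20. n7.live = 15  [f.sig * -1 + 22]
21. n7.cnt = "xvy"  ["x" ++ c.ok]
22. n12.ok = "my"  [terminal]
23. n1.live = 10  [E₀.ok + E₁.live - 22]
24. n1.cnt = "mn"  ["mn"]
25. n0.off = "xz"  ["xz"]
26. n0.env = "mny"  [E.cnt ++ "y"]
27. n0.acc = "mm"  ["mm"]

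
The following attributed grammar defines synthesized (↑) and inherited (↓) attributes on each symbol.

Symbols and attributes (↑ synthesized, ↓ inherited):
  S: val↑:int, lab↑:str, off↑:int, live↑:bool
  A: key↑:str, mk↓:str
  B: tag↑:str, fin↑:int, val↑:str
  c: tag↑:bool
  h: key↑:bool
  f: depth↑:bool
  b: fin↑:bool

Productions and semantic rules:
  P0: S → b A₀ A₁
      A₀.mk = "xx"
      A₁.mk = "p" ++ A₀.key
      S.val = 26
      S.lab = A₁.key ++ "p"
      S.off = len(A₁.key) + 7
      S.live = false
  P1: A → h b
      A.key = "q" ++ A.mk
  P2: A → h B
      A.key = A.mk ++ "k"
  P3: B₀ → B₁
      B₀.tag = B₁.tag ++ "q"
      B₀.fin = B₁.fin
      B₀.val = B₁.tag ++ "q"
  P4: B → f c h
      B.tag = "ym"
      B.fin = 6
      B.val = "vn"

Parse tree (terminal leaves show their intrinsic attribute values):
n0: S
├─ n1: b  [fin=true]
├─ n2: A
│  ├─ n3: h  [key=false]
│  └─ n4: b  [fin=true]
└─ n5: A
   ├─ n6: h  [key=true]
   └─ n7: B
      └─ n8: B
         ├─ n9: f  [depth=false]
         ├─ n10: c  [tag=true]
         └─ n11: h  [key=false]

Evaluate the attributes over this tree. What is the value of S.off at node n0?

12

1. n1.fin = true  [terminal]
2. n2.mk = "xx"  ["xx"]
3. n3.key = false  [terminal]
4. n4.fin = true  [terminal]
5. n2.key = "qxx"  ["q" ++ A.mk]
6. n5.mk = "pqxx"  ["p" ++ A₀.key]
7. n6.key = true  [terminal]
8. n9.depth = false  [terminal]
9. n10.tag = true  [terminal]
10. n11.key = false  [terminal]
11. n8.tag = "ym"  ["ym"]
12. n8.fin = 6  [6]
13. n8.val = "vn"  ["vn"]
14. n7.tag = "ymq"  [B₁.tag ++ "q"]
15. n7.fin = 6  [B₁.fin]
16. n7.val = "ymq"  [B₁.tag ++ "q"]
17. n5.key = "pqxxk"  [A.mk ++ "k"]
18. n0.val = 26  [26]
19. n0.lab = "pqxxkp"  [A₁.key ++ "p"]
20. n0.off = 12  [len(A₁.key) + 7]
21. n0.live = false  [false]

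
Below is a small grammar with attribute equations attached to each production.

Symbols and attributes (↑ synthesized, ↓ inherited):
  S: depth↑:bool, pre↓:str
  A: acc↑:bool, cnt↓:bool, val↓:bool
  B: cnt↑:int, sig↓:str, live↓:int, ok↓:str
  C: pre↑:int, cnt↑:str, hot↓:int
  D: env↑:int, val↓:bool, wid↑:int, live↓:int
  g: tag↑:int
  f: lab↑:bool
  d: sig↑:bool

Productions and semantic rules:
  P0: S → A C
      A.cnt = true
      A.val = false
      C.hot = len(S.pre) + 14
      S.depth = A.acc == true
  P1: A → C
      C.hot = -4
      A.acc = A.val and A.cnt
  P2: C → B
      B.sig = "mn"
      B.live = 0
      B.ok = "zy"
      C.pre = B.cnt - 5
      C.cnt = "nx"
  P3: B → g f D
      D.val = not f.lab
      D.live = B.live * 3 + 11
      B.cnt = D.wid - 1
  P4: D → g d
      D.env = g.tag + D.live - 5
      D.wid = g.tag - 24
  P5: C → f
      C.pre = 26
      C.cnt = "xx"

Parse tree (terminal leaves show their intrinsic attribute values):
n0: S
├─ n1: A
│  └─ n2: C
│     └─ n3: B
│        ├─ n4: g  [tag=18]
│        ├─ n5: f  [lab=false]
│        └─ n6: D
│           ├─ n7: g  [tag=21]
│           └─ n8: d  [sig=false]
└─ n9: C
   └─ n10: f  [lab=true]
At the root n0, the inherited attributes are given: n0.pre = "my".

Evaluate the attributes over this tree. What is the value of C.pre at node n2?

1. n0.pre = "my"  [given at root]
2. n1.cnt = true  [true]
3. n1.val = false  [false]
4. n2.hot = -4  [-4]
5. n3.sig = "mn"  ["mn"]
6. n3.live = 0  [0]
7. n3.ok = "zy"  ["zy"]
8. n4.tag = 18  [terminal]
9. n5.lab = false  [terminal]
10. n6.val = true  [not f.lab]
11. n6.live = 11  [B.live * 3 + 11]
12. n7.tag = 21  [terminal]
13. n8.sig = false  [terminal]
14. n6.env = 27  [g.tag + D.live - 5]
15. n6.wid = -3  [g.tag - 24]
16. n3.cnt = -4  [D.wid - 1]
17. n2.pre = -9  [B.cnt - 5]
18. n2.cnt = "nx"  ["nx"]
19. n1.acc = false  [A.val and A.cnt]
20. n9.hot = 16  [len(S.pre) + 14]
21. n10.lab = true  [terminal]
22. n9.pre = 26  [26]
23. n9.cnt = "xx"  ["xx"]
24. n0.depth = false  [A.acc == true]

-9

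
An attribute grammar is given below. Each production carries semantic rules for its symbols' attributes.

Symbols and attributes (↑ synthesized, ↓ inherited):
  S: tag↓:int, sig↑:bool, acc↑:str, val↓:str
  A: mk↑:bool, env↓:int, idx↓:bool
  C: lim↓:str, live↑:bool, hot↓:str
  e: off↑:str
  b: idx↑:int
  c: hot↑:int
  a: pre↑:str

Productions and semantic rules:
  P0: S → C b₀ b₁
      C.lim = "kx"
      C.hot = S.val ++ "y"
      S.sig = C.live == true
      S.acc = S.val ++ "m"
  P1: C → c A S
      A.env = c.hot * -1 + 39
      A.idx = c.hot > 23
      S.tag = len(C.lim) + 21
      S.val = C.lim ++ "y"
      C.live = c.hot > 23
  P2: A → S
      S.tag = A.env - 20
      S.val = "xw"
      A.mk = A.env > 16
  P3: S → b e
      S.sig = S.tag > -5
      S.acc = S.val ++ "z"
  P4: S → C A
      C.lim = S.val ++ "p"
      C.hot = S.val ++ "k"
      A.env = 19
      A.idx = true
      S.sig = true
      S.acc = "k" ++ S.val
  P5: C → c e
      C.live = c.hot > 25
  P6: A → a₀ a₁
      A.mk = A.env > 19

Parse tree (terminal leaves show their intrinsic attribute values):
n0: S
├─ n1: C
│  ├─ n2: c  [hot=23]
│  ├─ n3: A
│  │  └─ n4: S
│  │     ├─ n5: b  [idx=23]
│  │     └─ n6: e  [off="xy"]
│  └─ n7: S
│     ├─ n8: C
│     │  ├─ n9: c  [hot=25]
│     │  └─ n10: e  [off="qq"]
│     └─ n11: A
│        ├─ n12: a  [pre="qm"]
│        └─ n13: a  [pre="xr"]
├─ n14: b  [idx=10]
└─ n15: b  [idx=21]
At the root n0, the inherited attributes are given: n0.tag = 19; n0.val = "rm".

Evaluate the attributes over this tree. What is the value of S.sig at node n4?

true

1. n0.tag = 19  [given at root]
2. n0.val = "rm"  [given at root]
3. n1.lim = "kx"  ["kx"]
4. n1.hot = "rmy"  [S.val ++ "y"]
5. n2.hot = 23  [terminal]
6. n3.env = 16  [c.hot * -1 + 39]
7. n3.idx = false  [c.hot > 23]
8. n4.tag = -4  [A.env - 20]
9. n4.val = "xw"  ["xw"]
10. n5.idx = 23  [terminal]
11. n6.off = "xy"  [terminal]
12. n4.sig = true  [S.tag > -5]
13. n4.acc = "xwz"  [S.val ++ "z"]
14. n3.mk = false  [A.env > 16]
15. n7.tag = 23  [len(C.lim) + 21]
16. n7.val = "kxy"  [C.lim ++ "y"]
17. n8.lim = "kxyp"  [S.val ++ "p"]
18. n8.hot = "kxyk"  [S.val ++ "k"]
19. n9.hot = 25  [terminal]
20. n10.off = "qq"  [terminal]
21. n8.live = false  [c.hot > 25]
22. n11.env = 19  [19]
23. n11.idx = true  [true]
24. n12.pre = "qm"  [terminal]
25. n13.pre = "xr"  [terminal]
26. n11.mk = false  [A.env > 19]
27. n7.sig = true  [true]
28. n7.acc = "kkxy"  ["k" ++ S.val]
29. n1.live = false  [c.hot > 23]
30. n14.idx = 10  [terminal]
31. n15.idx = 21  [terminal]
32. n0.sig = false  [C.live == true]
33. n0.acc = "rmm"  [S.val ++ "m"]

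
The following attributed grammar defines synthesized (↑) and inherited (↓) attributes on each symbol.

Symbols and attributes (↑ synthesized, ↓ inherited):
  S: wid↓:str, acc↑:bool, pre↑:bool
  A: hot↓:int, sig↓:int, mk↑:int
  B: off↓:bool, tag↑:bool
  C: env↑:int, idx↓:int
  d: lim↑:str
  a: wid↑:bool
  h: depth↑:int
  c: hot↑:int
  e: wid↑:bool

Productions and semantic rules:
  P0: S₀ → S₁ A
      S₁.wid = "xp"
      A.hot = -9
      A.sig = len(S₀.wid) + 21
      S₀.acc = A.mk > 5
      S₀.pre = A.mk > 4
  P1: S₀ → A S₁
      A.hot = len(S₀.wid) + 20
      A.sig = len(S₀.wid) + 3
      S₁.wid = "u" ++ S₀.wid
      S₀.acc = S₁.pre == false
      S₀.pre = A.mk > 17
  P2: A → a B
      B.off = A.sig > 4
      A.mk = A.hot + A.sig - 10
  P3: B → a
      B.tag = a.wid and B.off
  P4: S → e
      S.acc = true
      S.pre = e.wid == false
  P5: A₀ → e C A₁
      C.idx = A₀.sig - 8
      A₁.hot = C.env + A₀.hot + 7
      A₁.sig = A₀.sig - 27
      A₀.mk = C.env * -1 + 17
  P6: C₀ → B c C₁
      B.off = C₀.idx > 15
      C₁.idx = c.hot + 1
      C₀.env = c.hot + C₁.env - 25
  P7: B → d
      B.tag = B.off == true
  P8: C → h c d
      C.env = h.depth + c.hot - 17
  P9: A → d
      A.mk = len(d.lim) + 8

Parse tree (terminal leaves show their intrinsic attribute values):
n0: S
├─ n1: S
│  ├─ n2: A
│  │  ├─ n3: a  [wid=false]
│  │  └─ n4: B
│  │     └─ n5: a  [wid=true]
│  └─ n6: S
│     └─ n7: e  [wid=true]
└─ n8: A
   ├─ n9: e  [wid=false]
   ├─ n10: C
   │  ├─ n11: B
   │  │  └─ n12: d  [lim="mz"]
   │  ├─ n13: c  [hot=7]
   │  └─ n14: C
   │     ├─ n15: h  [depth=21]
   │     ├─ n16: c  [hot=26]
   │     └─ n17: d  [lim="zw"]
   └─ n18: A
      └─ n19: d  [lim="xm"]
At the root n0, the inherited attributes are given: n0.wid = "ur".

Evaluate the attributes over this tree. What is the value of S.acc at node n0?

false

1. n0.wid = "ur"  [given at root]
2. n1.wid = "xp"  ["xp"]
3. n2.hot = 22  [len(S₀.wid) + 20]
4. n2.sig = 5  [len(S₀.wid) + 3]
5. n3.wid = false  [terminal]
6. n4.off = true  [A.sig > 4]
7. n5.wid = true  [terminal]
8. n4.tag = true  [a.wid and B.off]
9. n2.mk = 17  [A.hot + A.sig - 10]
10. n6.wid = "uxp"  ["u" ++ S₀.wid]
11. n7.wid = true  [terminal]
12. n6.acc = true  [true]
13. n6.pre = false  [e.wid == false]
14. n1.acc = true  [S₁.pre == false]
15. n1.pre = false  [A.mk > 17]
16. n8.hot = -9  [-9]
17. n8.sig = 23  [len(S₀.wid) + 21]
18. n9.wid = false  [terminal]
19. n10.idx = 15  [A₀.sig - 8]
20. n11.off = false  [C₀.idx > 15]
21. n12.lim = "mz"  [terminal]
22. n11.tag = false  [B.off == true]
23. n13.hot = 7  [terminal]
24. n14.idx = 8  [c.hot + 1]
25. n15.depth = 21  [terminal]
26. n16.hot = 26  [terminal]
27. n17.lim = "zw"  [terminal]
28. n14.env = 30  [h.depth + c.hot - 17]
29. n10.env = 12  [c.hot + C₁.env - 25]
30. n18.hot = 10  [C.env + A₀.hot + 7]
31. n18.sig = -4  [A₀.sig - 27]
32. n19.lim = "xm"  [terminal]
33. n18.mk = 10  [len(d.lim) + 8]
34. n8.mk = 5  [C.env * -1 + 17]
35. n0.acc = false  [A.mk > 5]
36. n0.pre = true  [A.mk > 4]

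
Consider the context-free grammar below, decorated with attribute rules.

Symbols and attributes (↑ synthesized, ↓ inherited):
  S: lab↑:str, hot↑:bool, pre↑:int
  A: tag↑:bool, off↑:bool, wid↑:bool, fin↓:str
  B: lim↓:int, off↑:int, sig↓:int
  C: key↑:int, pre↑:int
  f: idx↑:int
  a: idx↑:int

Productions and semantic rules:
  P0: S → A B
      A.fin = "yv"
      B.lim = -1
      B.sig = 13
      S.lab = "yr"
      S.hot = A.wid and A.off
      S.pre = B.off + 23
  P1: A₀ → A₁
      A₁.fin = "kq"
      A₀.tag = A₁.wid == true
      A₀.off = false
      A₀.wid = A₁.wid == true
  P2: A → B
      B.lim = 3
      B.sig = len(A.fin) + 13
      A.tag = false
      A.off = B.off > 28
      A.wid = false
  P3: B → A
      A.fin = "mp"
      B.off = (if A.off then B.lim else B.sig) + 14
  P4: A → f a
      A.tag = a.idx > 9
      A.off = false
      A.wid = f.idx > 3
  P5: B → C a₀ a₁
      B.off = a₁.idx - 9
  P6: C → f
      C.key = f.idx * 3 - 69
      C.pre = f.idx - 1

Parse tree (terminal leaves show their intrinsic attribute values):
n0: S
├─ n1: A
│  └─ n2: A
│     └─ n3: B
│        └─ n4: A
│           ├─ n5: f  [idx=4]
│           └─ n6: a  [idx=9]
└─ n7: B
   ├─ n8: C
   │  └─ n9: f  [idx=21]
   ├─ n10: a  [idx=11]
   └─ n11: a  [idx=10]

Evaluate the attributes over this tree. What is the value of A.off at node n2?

true

1. n1.fin = "yv"  ["yv"]
2. n2.fin = "kq"  ["kq"]
3. n3.lim = 3  [3]
4. n3.sig = 15  [len(A.fin) + 13]
5. n4.fin = "mp"  ["mp"]
6. n5.idx = 4  [terminal]
7. n6.idx = 9  [terminal]
8. n4.tag = false  [a.idx > 9]
9. n4.off = false  [false]
10. n4.wid = true  [f.idx > 3]
11. n3.off = 29  [(if A.off then B.lim else B.sig) + 14]
12. n2.tag = false  [false]
13. n2.off = true  [B.off > 28]
14. n2.wid = false  [false]
15. n1.tag = false  [A₁.wid == true]
16. n1.off = false  [false]
17. n1.wid = false  [A₁.wid == true]
18. n7.lim = -1  [-1]
19. n7.sig = 13  [13]
20. n9.idx = 21  [terminal]
21. n8.key = -6  [f.idx * 3 - 69]
22. n8.pre = 20  [f.idx - 1]
23. n10.idx = 11  [terminal]
24. n11.idx = 10  [terminal]
25. n7.off = 1  [a₁.idx - 9]
26. n0.lab = "yr"  ["yr"]
27. n0.hot = false  [A.wid and A.off]
28. n0.pre = 24  [B.off + 23]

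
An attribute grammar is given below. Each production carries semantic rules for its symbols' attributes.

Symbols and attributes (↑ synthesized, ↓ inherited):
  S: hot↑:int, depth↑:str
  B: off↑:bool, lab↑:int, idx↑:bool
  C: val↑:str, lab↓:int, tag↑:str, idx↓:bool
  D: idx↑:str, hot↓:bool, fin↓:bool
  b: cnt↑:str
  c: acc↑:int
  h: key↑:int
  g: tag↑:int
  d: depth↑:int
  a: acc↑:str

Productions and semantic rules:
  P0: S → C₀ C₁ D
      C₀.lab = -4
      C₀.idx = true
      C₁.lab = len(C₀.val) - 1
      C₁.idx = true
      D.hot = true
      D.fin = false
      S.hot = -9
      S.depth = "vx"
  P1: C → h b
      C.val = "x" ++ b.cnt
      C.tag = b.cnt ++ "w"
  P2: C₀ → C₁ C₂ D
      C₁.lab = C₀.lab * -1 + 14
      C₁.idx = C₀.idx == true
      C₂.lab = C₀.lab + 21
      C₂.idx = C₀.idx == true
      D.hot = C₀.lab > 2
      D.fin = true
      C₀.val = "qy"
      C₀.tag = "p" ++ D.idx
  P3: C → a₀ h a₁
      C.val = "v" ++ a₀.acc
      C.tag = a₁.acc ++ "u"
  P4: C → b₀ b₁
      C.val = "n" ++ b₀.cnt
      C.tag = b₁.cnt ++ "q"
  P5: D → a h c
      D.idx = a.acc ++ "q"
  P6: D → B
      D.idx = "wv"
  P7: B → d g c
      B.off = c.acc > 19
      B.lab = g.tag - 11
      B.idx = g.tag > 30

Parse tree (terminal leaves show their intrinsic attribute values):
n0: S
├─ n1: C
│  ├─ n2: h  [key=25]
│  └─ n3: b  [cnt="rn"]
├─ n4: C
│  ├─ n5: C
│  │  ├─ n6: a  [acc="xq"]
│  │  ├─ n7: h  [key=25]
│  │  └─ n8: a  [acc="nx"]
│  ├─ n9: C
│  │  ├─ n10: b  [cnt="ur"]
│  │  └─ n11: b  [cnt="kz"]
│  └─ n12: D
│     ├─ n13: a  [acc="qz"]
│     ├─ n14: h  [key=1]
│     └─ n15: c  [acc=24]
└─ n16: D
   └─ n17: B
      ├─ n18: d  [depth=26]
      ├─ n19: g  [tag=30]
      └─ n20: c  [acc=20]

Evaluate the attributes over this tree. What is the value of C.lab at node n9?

23

1. n1.lab = -4  [-4]
2. n1.idx = true  [true]
3. n2.key = 25  [terminal]
4. n3.cnt = "rn"  [terminal]
5. n1.val = "xrn"  ["x" ++ b.cnt]
6. n1.tag = "rnw"  [b.cnt ++ "w"]
7. n4.lab = 2  [len(C₀.val) - 1]
8. n4.idx = true  [true]
9. n5.lab = 12  [C₀.lab * -1 + 14]
10. n5.idx = true  [C₀.idx == true]
11. n6.acc = "xq"  [terminal]
12. n7.key = 25  [terminal]
13. n8.acc = "nx"  [terminal]
14. n5.val = "vxq"  ["v" ++ a₀.acc]
15. n5.tag = "nxu"  [a₁.acc ++ "u"]
16. n9.lab = 23  [C₀.lab + 21]
17. n9.idx = true  [C₀.idx == true]
18. n10.cnt = "ur"  [terminal]
19. n11.cnt = "kz"  [terminal]
20. n9.val = "nur"  ["n" ++ b₀.cnt]
21. n9.tag = "kzq"  [b₁.cnt ++ "q"]
22. n12.hot = false  [C₀.lab > 2]
23. n12.fin = true  [true]
24. n13.acc = "qz"  [terminal]
25. n14.key = 1  [terminal]
26. n15.acc = 24  [terminal]
27. n12.idx = "qzq"  [a.acc ++ "q"]
28. n4.val = "qy"  ["qy"]
29. n4.tag = "pqzq"  ["p" ++ D.idx]
30. n16.hot = true  [true]
31. n16.fin = false  [false]
32. n18.depth = 26  [terminal]
33. n19.tag = 30  [terminal]
34. n20.acc = 20  [terminal]
35. n17.off = true  [c.acc > 19]
36. n17.lab = 19  [g.tag - 11]
37. n17.idx = false  [g.tag > 30]
38. n16.idx = "wv"  ["wv"]
39. n0.hot = -9  [-9]
40. n0.depth = "vx"  ["vx"]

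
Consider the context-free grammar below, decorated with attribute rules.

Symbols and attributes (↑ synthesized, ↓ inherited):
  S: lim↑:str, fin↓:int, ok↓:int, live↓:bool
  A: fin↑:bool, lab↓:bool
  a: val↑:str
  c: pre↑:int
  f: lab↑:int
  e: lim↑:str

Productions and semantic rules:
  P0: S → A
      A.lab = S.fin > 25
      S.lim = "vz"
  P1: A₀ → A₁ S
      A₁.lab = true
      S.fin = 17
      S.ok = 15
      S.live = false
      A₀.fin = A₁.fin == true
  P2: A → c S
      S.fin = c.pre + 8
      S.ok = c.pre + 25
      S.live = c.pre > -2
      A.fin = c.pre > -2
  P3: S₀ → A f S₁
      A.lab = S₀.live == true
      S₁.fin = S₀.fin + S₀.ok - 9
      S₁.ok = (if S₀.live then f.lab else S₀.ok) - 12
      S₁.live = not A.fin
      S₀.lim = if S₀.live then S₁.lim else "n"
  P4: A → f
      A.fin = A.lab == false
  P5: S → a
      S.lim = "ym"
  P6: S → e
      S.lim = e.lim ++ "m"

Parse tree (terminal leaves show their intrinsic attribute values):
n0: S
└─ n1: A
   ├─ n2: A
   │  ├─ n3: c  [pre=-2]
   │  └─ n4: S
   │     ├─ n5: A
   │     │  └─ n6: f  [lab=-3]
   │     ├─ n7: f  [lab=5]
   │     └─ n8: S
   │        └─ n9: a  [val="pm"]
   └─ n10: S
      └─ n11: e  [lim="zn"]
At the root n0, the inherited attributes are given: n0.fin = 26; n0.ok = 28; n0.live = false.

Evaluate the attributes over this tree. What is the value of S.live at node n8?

1. n0.fin = 26  [given at root]
2. n0.ok = 28  [given at root]
3. n0.live = false  [given at root]
4. n1.lab = true  [S.fin > 25]
5. n2.lab = true  [true]
6. n3.pre = -2  [terminal]
7. n4.fin = 6  [c.pre + 8]
8. n4.ok = 23  [c.pre + 25]
9. n4.live = false  [c.pre > -2]
10. n5.lab = false  [S₀.live == true]
11. n6.lab = -3  [terminal]
12. n5.fin = true  [A.lab == false]
13. n7.lab = 5  [terminal]
14. n8.fin = 20  [S₀.fin + S₀.ok - 9]
15. n8.ok = 11  [(if S₀.live then f.lab else S₀.ok) - 12]
16. n8.live = false  [not A.fin]
17. n9.val = "pm"  [terminal]
18. n8.lim = "ym"  ["ym"]
19. n4.lim = "n"  [if S₀.live then S₁.lim else "n"]
20. n2.fin = false  [c.pre > -2]
21. n10.fin = 17  [17]
22. n10.ok = 15  [15]
23. n10.live = false  [false]
24. n11.lim = "zn"  [terminal]
25. n10.lim = "znm"  [e.lim ++ "m"]
26. n1.fin = false  [A₁.fin == true]
27. n0.lim = "vz"  ["vz"]

false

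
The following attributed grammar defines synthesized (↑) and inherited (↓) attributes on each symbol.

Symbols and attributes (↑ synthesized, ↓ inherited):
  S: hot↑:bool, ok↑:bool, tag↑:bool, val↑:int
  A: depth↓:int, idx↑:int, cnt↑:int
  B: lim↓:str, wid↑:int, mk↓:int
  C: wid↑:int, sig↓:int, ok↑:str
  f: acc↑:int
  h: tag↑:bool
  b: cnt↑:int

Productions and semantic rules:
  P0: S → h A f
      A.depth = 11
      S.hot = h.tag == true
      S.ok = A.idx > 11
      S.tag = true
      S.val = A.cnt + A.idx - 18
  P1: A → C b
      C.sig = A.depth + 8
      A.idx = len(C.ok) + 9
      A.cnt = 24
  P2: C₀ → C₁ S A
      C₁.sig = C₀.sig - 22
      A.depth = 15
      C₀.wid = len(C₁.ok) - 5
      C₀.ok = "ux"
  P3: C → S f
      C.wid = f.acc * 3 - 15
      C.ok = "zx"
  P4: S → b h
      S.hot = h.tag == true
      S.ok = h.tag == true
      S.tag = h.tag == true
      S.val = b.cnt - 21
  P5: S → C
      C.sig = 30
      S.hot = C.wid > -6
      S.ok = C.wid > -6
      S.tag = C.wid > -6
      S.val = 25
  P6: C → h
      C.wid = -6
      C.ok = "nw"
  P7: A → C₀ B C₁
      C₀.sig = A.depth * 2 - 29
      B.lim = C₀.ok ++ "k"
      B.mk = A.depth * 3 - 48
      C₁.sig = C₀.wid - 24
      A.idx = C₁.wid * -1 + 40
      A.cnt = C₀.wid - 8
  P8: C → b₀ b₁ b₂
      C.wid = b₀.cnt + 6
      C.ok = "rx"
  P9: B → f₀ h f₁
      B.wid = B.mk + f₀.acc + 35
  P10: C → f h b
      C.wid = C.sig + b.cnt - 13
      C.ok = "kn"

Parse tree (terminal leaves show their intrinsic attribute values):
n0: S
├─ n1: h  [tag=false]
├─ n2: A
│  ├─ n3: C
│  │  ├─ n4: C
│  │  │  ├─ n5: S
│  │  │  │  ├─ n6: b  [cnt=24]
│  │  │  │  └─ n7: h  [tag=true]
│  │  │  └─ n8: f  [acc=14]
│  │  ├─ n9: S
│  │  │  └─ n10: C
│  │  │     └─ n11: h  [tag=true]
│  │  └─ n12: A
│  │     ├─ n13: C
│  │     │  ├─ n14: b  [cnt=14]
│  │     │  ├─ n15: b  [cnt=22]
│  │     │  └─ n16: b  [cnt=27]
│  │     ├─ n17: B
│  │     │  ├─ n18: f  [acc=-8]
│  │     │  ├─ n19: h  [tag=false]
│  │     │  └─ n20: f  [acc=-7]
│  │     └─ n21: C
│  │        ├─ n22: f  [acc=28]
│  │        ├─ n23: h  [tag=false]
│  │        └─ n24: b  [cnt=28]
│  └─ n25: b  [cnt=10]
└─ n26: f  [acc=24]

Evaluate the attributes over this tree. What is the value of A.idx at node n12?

1. n1.tag = false  [terminal]
2. n2.depth = 11  [11]
3. n3.sig = 19  [A.depth + 8]
4. n4.sig = -3  [C₀.sig - 22]
5. n6.cnt = 24  [terminal]
6. n7.tag = true  [terminal]
7. n5.hot = true  [h.tag == true]
8. n5.ok = true  [h.tag == true]
9. n5.tag = true  [h.tag == true]
10. n5.val = 3  [b.cnt - 21]
11. n8.acc = 14  [terminal]
12. n4.wid = 27  [f.acc * 3 - 15]
13. n4.ok = "zx"  ["zx"]
14. n10.sig = 30  [30]
15. n11.tag = true  [terminal]
16. n10.wid = -6  [-6]
17. n10.ok = "nw"  ["nw"]
18. n9.hot = false  [C.wid > -6]
19. n9.ok = false  [C.wid > -6]
20. n9.tag = false  [C.wid > -6]
21. n9.val = 25  [25]
22. n12.depth = 15  [15]
23. n13.sig = 1  [A.depth * 2 - 29]
24. n14.cnt = 14  [terminal]
25. n15.cnt = 22  [terminal]
26. n16.cnt = 27  [terminal]
27. n13.wid = 20  [b₀.cnt + 6]
28. n13.ok = "rx"  ["rx"]
29. n17.lim = "rxk"  [C₀.ok ++ "k"]
30. n17.mk = -3  [A.depth * 3 - 48]
31. n18.acc = -8  [terminal]
32. n19.tag = false  [terminal]
33. n20.acc = -7  [terminal]
34. n17.wid = 24  [B.mk + f₀.acc + 35]
35. n21.sig = -4  [C₀.wid - 24]
36. n22.acc = 28  [terminal]
37. n23.tag = false  [terminal]
38. n24.cnt = 28  [terminal]
39. n21.wid = 11  [C.sig + b.cnt - 13]
40. n21.ok = "kn"  ["kn"]
41. n12.idx = 29  [C₁.wid * -1 + 40]
42. n12.cnt = 12  [C₀.wid - 8]
43. n3.wid = -3  [len(C₁.ok) - 5]
44. n3.ok = "ux"  ["ux"]
45. n25.cnt = 10  [terminal]
46. n2.idx = 11  [len(C.ok) + 9]
47. n2.cnt = 24  [24]
48. n26.acc = 24  [terminal]
49. n0.hot = false  [h.tag == true]
50. n0.ok = false  [A.idx > 11]
51. n0.tag = true  [true]
52. n0.val = 17  [A.cnt + A.idx - 18]

29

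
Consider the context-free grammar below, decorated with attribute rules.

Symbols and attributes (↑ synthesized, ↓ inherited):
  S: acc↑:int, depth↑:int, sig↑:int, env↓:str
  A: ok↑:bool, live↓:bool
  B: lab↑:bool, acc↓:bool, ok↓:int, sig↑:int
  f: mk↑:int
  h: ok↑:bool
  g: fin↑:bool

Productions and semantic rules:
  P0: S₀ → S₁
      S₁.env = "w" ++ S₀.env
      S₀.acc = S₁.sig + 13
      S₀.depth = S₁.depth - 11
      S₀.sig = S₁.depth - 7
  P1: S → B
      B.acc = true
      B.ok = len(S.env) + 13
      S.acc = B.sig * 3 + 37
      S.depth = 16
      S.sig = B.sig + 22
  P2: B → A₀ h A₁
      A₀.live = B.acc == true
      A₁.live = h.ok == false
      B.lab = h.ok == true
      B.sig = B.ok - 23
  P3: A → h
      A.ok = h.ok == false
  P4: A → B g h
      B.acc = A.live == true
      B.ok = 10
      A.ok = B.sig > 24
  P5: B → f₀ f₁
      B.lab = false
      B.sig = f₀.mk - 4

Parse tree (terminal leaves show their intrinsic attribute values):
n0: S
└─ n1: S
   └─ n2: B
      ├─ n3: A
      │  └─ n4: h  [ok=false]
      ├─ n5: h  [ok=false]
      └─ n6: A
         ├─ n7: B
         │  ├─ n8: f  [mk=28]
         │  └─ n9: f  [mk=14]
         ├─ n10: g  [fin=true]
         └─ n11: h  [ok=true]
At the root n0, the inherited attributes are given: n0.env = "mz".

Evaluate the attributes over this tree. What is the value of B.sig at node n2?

-7

1. n0.env = "mz"  [given at root]
2. n1.env = "wmz"  ["w" ++ S₀.env]
3. n2.acc = true  [true]
4. n2.ok = 16  [len(S.env) + 13]
5. n3.live = true  [B.acc == true]
6. n4.ok = false  [terminal]
7. n3.ok = true  [h.ok == false]
8. n5.ok = false  [terminal]
9. n6.live = true  [h.ok == false]
10. n7.acc = true  [A.live == true]
11. n7.ok = 10  [10]
12. n8.mk = 28  [terminal]
13. n9.mk = 14  [terminal]
14. n7.lab = false  [false]
15. n7.sig = 24  [f₀.mk - 4]
16. n10.fin = true  [terminal]
17. n11.ok = true  [terminal]
18. n6.ok = false  [B.sig > 24]
19. n2.lab = false  [h.ok == true]
20. n2.sig = -7  [B.ok - 23]
21. n1.acc = 16  [B.sig * 3 + 37]
22. n1.depth = 16  [16]
23. n1.sig = 15  [B.sig + 22]
24. n0.acc = 28  [S₁.sig + 13]
25. n0.depth = 5  [S₁.depth - 11]
26. n0.sig = 9  [S₁.depth - 7]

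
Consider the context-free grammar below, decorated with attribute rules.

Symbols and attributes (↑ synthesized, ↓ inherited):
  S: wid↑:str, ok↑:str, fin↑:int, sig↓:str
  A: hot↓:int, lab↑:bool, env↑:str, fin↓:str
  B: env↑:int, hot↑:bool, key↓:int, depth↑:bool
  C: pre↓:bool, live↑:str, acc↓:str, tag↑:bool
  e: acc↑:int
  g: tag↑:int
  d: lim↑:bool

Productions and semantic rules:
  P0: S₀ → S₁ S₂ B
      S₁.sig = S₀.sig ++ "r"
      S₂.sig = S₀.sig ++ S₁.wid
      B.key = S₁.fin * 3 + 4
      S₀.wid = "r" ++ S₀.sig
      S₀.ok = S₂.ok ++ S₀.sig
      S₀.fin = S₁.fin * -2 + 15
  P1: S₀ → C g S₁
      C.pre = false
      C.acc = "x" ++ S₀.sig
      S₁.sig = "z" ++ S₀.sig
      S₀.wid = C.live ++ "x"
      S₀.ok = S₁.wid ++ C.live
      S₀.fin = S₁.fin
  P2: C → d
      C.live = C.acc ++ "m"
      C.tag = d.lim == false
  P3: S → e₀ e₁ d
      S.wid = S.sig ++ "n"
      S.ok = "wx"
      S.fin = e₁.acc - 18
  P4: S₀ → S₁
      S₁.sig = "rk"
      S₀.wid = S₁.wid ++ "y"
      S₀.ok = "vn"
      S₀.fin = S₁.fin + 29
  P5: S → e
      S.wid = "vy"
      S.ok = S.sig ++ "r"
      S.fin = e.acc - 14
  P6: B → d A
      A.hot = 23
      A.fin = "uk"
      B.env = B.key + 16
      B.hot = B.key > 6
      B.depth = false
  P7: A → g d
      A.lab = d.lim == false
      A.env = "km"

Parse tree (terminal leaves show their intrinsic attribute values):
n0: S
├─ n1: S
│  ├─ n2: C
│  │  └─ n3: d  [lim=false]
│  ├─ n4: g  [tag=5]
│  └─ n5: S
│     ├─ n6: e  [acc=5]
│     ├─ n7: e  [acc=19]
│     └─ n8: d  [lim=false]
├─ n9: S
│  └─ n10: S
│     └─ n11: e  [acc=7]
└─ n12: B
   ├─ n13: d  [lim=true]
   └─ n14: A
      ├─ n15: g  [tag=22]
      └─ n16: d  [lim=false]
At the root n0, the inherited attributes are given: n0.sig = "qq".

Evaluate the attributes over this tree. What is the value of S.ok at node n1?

"zqqrnxqqrm"

1. n0.sig = "qq"  [given at root]
2. n1.sig = "qqr"  [S₀.sig ++ "r"]
3. n2.pre = false  [false]
4. n2.acc = "xqqr"  ["x" ++ S₀.sig]
5. n3.lim = false  [terminal]
6. n2.live = "xqqrm"  [C.acc ++ "m"]
7. n2.tag = true  [d.lim == false]
8. n4.tag = 5  [terminal]
9. n5.sig = "zqqr"  ["z" ++ S₀.sig]
10. n6.acc = 5  [terminal]
11. n7.acc = 19  [terminal]
12. n8.lim = false  [terminal]
13. n5.wid = "zqqrn"  [S.sig ++ "n"]
14. n5.ok = "wx"  ["wx"]
15. n5.fin = 1  [e₁.acc - 18]
16. n1.wid = "xqqrmx"  [C.live ++ "x"]
17. n1.ok = "zqqrnxqqrm"  [S₁.wid ++ C.live]
18. n1.fin = 1  [S₁.fin]
19. n9.sig = "qqxqqrmx"  [S₀.sig ++ S₁.wid]
20. n10.sig = "rk"  ["rk"]
21. n11.acc = 7  [terminal]
22. n10.wid = "vy"  ["vy"]
23. n10.ok = "rkr"  [S.sig ++ "r"]
24. n10.fin = -7  [e.acc - 14]
25. n9.wid = "vyy"  [S₁.wid ++ "y"]
26. n9.ok = "vn"  ["vn"]
27. n9.fin = 22  [S₁.fin + 29]
28. n12.key = 7  [S₁.fin * 3 + 4]
29. n13.lim = true  [terminal]
30. n14.hot = 23  [23]
31. n14.fin = "uk"  ["uk"]
32. n15.tag = 22  [terminal]
33. n16.lim = false  [terminal]
34. n14.lab = true  [d.lim == false]
35. n14.env = "km"  ["km"]
36. n12.env = 23  [B.key + 16]
37. n12.hot = true  [B.key > 6]
38. n12.depth = false  [false]
39. n0.wid = "rqq"  ["r" ++ S₀.sig]
40. n0.ok = "vnqq"  [S₂.ok ++ S₀.sig]
41. n0.fin = 13  [S₁.fin * -2 + 15]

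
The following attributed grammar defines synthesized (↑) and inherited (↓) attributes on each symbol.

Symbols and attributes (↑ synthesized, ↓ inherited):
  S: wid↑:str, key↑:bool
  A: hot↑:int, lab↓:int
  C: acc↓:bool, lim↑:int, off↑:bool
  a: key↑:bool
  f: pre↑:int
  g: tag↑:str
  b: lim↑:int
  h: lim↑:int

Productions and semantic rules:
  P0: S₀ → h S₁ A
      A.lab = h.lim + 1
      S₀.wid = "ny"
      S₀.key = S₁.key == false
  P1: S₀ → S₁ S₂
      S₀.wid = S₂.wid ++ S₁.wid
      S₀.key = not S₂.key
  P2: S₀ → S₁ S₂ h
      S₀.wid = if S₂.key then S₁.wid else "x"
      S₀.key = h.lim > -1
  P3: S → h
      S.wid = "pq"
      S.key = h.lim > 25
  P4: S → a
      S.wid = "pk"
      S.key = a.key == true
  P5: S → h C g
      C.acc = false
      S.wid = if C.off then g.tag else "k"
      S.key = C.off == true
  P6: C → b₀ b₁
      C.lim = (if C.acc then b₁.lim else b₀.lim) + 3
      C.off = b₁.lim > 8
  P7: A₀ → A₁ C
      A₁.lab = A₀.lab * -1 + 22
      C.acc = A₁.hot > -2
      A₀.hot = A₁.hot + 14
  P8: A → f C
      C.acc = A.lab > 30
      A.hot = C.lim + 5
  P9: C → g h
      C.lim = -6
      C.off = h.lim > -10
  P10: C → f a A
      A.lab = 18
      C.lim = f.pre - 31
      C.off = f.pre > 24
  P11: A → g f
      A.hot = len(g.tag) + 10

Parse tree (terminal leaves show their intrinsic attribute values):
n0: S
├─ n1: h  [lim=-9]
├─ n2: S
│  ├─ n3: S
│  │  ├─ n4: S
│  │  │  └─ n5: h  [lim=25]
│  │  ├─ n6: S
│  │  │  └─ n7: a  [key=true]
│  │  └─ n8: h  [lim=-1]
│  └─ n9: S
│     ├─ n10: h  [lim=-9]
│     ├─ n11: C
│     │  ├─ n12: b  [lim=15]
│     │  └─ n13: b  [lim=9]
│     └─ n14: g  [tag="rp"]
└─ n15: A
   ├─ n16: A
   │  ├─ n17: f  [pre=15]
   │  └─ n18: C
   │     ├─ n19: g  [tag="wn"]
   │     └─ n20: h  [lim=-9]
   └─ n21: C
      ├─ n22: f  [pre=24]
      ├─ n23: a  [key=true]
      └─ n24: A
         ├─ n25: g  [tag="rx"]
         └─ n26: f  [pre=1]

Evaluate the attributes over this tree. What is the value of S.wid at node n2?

"rppq"

1. n1.lim = -9  [terminal]
2. n5.lim = 25  [terminal]
3. n4.wid = "pq"  ["pq"]
4. n4.key = false  [h.lim > 25]
5. n7.key = true  [terminal]
6. n6.wid = "pk"  ["pk"]
7. n6.key = true  [a.key == true]
8. n8.lim = -1  [terminal]
9. n3.wid = "pq"  [if S₂.key then S₁.wid else "x"]
10. n3.key = false  [h.lim > -1]
11. n10.lim = -9  [terminal]
12. n11.acc = false  [false]
13. n12.lim = 15  [terminal]
14. n13.lim = 9  [terminal]
15. n11.lim = 18  [(if C.acc then b₁.lim else b₀.lim) + 3]
16. n11.off = true  [b₁.lim > 8]
17. n14.tag = "rp"  [terminal]
18. n9.wid = "rp"  [if C.off then g.tag else "k"]
19. n9.key = true  [C.off == true]
20. n2.wid = "rppq"  [S₂.wid ++ S₁.wid]
21. n2.key = false  [not S₂.key]
22. n15.lab = -8  [h.lim + 1]
23. n16.lab = 30  [A₀.lab * -1 + 22]
24. n17.pre = 15  [terminal]
25. n18.acc = false  [A.lab > 30]
26. n19.tag = "wn"  [terminal]
27. n20.lim = -9  [terminal]
28. n18.lim = -6  [-6]
29. n18.off = true  [h.lim > -10]
30. n16.hot = -1  [C.lim + 5]
31. n21.acc = true  [A₁.hot > -2]
32. n22.pre = 24  [terminal]
33. n23.key = true  [terminal]
34. n24.lab = 18  [18]
35. n25.tag = "rx"  [terminal]
36. n26.pre = 1  [terminal]
37. n24.hot = 12  [len(g.tag) + 10]
38. n21.lim = -7  [f.pre - 31]
39. n21.off = false  [f.pre > 24]
40. n15.hot = 13  [A₁.hot + 14]
41. n0.wid = "ny"  ["ny"]
42. n0.key = true  [S₁.key == false]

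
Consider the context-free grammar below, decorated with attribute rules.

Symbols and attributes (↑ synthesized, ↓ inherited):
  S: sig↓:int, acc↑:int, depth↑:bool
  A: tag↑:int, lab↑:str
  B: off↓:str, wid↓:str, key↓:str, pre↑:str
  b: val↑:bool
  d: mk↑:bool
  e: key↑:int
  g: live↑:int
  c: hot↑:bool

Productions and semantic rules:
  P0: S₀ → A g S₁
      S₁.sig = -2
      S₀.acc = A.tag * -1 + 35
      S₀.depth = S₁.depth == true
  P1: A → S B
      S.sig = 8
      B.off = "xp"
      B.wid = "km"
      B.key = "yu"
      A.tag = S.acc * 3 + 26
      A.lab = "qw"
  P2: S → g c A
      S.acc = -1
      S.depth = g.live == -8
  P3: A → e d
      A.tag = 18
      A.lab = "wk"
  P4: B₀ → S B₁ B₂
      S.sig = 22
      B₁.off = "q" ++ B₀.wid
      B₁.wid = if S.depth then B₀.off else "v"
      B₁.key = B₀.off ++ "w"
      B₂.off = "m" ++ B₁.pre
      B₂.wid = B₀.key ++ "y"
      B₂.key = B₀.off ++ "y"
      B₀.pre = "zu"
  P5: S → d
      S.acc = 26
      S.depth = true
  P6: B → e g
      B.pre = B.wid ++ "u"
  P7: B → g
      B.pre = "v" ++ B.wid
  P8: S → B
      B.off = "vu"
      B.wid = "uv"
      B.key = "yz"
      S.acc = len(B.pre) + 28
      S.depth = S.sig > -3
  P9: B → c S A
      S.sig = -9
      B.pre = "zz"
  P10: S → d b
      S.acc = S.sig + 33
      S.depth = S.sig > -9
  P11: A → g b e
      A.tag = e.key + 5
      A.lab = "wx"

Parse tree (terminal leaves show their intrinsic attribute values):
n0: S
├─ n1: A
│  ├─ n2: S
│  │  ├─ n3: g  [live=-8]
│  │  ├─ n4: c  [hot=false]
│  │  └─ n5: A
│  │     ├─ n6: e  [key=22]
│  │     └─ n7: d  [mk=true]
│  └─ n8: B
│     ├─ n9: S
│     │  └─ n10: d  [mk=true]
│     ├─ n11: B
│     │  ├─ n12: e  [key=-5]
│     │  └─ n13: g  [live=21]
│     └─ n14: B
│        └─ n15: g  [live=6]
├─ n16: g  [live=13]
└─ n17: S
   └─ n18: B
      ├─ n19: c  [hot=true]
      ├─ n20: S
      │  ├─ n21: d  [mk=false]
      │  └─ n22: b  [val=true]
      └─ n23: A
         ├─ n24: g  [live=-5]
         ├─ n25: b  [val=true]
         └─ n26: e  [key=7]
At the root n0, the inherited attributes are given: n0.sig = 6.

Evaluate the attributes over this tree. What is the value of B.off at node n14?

"mxpu"

1. n0.sig = 6  [given at root]
2. n2.sig = 8  [8]
3. n3.live = -8  [terminal]
4. n4.hot = false  [terminal]
5. n6.key = 22  [terminal]
6. n7.mk = true  [terminal]
7. n5.tag = 18  [18]
8. n5.lab = "wk"  ["wk"]
9. n2.acc = -1  [-1]
10. n2.depth = true  [g.live == -8]
11. n8.off = "xp"  ["xp"]
12. n8.wid = "km"  ["km"]
13. n8.key = "yu"  ["yu"]
14. n9.sig = 22  [22]
15. n10.mk = true  [terminal]
16. n9.acc = 26  [26]
17. n9.depth = true  [true]
18. n11.off = "qkm"  ["q" ++ B₀.wid]
19. n11.wid = "xp"  [if S.depth then B₀.off else "v"]
20. n11.key = "xpw"  [B₀.off ++ "w"]
21. n12.key = -5  [terminal]
22. n13.live = 21  [terminal]
23. n11.pre = "xpu"  [B.wid ++ "u"]
24. n14.off = "mxpu"  ["m" ++ B₁.pre]
25. n14.wid = "yuy"  [B₀.key ++ "y"]
26. n14.key = "xpy"  [B₀.off ++ "y"]
27. n15.live = 6  [terminal]
28. n14.pre = "vyuy"  ["v" ++ B.wid]
29. n8.pre = "zu"  ["zu"]
30. n1.tag = 23  [S.acc * 3 + 26]
31. n1.lab = "qw"  ["qw"]
32. n16.live = 13  [terminal]
33. n17.sig = -2  [-2]
34. n18.off = "vu"  ["vu"]
35. n18.wid = "uv"  ["uv"]
36. n18.key = "yz"  ["yz"]
37. n19.hot = true  [terminal]
38. n20.sig = -9  [-9]
39. n21.mk = false  [terminal]
40. n22.val = true  [terminal]
41. n20.acc = 24  [S.sig + 33]
42. n20.depth = false  [S.sig > -9]
43. n24.live = -5  [terminal]
44. n25.val = true  [terminal]
45. n26.key = 7  [terminal]
46. n23.tag = 12  [e.key + 5]
47. n23.lab = "wx"  ["wx"]
48. n18.pre = "zz"  ["zz"]
49. n17.acc = 30  [len(B.pre) + 28]
50. n17.depth = true  [S.sig > -3]
51. n0.acc = 12  [A.tag * -1 + 35]
52. n0.depth = true  [S₁.depth == true]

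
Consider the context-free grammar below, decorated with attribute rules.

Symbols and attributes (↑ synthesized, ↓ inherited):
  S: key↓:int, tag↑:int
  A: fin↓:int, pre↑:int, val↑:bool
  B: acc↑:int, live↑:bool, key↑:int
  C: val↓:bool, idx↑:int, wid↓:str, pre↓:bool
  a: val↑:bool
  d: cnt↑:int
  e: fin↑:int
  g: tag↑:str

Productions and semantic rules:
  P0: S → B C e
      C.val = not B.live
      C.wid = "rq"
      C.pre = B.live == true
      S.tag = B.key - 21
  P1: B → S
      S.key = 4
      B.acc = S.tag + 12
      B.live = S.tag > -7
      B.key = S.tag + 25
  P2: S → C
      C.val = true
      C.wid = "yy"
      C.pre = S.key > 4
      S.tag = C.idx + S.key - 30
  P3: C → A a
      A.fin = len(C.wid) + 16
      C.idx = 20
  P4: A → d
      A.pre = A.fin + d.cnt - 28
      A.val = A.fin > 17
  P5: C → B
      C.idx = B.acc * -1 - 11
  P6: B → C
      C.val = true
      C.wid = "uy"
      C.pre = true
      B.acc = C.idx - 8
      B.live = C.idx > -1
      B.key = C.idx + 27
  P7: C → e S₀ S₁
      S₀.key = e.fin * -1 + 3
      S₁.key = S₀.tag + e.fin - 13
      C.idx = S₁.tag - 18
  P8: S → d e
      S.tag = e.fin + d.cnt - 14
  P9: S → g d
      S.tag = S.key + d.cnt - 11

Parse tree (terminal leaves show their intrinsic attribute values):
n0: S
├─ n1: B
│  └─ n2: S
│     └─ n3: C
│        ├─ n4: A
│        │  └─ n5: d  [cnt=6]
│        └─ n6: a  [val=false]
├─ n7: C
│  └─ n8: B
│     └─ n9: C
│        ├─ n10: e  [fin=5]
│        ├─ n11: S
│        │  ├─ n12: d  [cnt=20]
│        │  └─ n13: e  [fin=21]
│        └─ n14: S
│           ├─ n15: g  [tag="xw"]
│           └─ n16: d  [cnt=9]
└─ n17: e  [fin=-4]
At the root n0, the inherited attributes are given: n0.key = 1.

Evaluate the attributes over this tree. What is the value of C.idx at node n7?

-2

1. n0.key = 1  [given at root]
2. n2.key = 4  [4]
3. n3.val = true  [true]
4. n3.wid = "yy"  ["yy"]
5. n3.pre = false  [S.key > 4]
6. n4.fin = 18  [len(C.wid) + 16]
7. n5.cnt = 6  [terminal]
8. n4.pre = -4  [A.fin + d.cnt - 28]
9. n4.val = true  [A.fin > 17]
10. n6.val = false  [terminal]
11. n3.idx = 20  [20]
12. n2.tag = -6  [C.idx + S.key - 30]
13. n1.acc = 6  [S.tag + 12]
14. n1.live = true  [S.tag > -7]
15. n1.key = 19  [S.tag + 25]
16. n7.val = false  [not B.live]
17. n7.wid = "rq"  ["rq"]
18. n7.pre = true  [B.live == true]
19. n9.val = true  [true]
20. n9.wid = "uy"  ["uy"]
21. n9.pre = true  [true]
22. n10.fin = 5  [terminal]
23. n11.key = -2  [e.fin * -1 + 3]
24. n12.cnt = 20  [terminal]
25. n13.fin = 21  [terminal]
26. n11.tag = 27  [e.fin + d.cnt - 14]
27. n14.key = 19  [S₀.tag + e.fin - 13]
28. n15.tag = "xw"  [terminal]
29. n16.cnt = 9  [terminal]
30. n14.tag = 17  [S.key + d.cnt - 11]
31. n9.idx = -1  [S₁.tag - 18]
32. n8.acc = -9  [C.idx - 8]
33. n8.live = false  [C.idx > -1]
34. n8.key = 26  [C.idx + 27]
35. n7.idx = -2  [B.acc * -1 - 11]
36. n17.fin = -4  [terminal]
37. n0.tag = -2  [B.key - 21]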